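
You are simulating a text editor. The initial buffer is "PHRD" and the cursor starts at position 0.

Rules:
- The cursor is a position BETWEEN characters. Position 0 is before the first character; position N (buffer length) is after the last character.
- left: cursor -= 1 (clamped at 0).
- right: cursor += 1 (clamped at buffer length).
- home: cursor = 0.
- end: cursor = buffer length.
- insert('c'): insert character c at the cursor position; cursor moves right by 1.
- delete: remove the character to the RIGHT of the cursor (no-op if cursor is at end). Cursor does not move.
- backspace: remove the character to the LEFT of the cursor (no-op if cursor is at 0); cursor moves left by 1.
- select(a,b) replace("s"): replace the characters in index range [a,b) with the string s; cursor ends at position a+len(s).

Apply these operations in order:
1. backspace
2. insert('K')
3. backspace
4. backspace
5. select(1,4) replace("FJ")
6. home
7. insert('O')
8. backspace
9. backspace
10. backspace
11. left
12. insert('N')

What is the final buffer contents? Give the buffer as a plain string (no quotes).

After op 1 (backspace): buf='PHRD' cursor=0
After op 2 (insert('K')): buf='KPHRD' cursor=1
After op 3 (backspace): buf='PHRD' cursor=0
After op 4 (backspace): buf='PHRD' cursor=0
After op 5 (select(1,4) replace("FJ")): buf='PFJ' cursor=3
After op 6 (home): buf='PFJ' cursor=0
After op 7 (insert('O')): buf='OPFJ' cursor=1
After op 8 (backspace): buf='PFJ' cursor=0
After op 9 (backspace): buf='PFJ' cursor=0
After op 10 (backspace): buf='PFJ' cursor=0
After op 11 (left): buf='PFJ' cursor=0
After op 12 (insert('N')): buf='NPFJ' cursor=1

Answer: NPFJ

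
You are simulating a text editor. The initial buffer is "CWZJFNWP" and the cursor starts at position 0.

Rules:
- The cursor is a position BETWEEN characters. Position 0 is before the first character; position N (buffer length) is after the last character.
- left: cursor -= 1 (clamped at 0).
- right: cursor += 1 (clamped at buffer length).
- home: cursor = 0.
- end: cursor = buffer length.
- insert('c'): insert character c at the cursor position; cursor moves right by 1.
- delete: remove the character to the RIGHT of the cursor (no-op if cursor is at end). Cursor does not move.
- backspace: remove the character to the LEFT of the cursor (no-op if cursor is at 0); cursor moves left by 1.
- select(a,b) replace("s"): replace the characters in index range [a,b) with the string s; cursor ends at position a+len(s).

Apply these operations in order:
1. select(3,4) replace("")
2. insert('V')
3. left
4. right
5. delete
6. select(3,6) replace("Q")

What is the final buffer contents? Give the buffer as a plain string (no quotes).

Answer: CWZQP

Derivation:
After op 1 (select(3,4) replace("")): buf='CWZFNWP' cursor=3
After op 2 (insert('V')): buf='CWZVFNWP' cursor=4
After op 3 (left): buf='CWZVFNWP' cursor=3
After op 4 (right): buf='CWZVFNWP' cursor=4
After op 5 (delete): buf='CWZVNWP' cursor=4
After op 6 (select(3,6) replace("Q")): buf='CWZQP' cursor=4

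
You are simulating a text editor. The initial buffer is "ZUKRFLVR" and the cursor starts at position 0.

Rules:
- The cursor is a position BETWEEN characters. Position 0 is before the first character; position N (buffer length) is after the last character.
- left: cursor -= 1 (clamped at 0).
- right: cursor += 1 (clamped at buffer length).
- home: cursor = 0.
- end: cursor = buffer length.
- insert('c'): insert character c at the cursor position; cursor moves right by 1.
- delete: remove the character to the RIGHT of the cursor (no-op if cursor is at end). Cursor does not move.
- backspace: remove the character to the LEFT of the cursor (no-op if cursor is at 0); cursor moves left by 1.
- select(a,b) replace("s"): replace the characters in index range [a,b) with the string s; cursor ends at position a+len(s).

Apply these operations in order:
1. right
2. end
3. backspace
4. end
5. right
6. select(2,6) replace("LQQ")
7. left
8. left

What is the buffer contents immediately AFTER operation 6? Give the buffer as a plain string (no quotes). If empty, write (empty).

After op 1 (right): buf='ZUKRFLVR' cursor=1
After op 2 (end): buf='ZUKRFLVR' cursor=8
After op 3 (backspace): buf='ZUKRFLV' cursor=7
After op 4 (end): buf='ZUKRFLV' cursor=7
After op 5 (right): buf='ZUKRFLV' cursor=7
After op 6 (select(2,6) replace("LQQ")): buf='ZULQQV' cursor=5

Answer: ZULQQV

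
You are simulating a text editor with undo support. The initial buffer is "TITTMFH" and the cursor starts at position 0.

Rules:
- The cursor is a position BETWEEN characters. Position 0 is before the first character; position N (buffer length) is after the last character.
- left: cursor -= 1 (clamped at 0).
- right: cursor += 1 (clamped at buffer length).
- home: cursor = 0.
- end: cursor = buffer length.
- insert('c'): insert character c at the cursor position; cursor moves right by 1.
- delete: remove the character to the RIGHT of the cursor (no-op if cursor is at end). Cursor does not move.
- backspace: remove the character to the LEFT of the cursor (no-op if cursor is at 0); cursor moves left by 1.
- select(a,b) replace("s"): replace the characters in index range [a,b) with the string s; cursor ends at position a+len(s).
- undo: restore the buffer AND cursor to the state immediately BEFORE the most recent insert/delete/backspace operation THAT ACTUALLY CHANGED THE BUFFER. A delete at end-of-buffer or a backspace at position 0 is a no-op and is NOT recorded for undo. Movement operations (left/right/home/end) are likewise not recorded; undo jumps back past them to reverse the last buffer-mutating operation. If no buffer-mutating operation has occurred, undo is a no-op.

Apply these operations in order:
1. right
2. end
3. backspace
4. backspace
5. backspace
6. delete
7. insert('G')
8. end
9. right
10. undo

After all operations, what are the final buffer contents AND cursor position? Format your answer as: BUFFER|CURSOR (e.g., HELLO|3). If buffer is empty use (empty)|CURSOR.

Answer: TITT|4

Derivation:
After op 1 (right): buf='TITTMFH' cursor=1
After op 2 (end): buf='TITTMFH' cursor=7
After op 3 (backspace): buf='TITTMF' cursor=6
After op 4 (backspace): buf='TITTM' cursor=5
After op 5 (backspace): buf='TITT' cursor=4
After op 6 (delete): buf='TITT' cursor=4
After op 7 (insert('G')): buf='TITTG' cursor=5
After op 8 (end): buf='TITTG' cursor=5
After op 9 (right): buf='TITTG' cursor=5
After op 10 (undo): buf='TITT' cursor=4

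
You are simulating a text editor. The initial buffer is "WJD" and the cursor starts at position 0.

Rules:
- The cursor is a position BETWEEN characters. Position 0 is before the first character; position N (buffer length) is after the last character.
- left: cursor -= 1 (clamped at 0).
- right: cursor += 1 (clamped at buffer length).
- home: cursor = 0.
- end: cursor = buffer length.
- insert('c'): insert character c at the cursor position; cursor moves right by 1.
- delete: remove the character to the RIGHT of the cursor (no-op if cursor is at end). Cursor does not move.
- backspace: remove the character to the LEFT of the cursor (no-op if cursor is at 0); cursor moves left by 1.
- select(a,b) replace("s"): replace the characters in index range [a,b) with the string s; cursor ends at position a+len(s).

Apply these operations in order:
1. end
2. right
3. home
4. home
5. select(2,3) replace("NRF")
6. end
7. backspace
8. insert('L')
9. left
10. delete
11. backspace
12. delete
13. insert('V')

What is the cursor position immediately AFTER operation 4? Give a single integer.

After op 1 (end): buf='WJD' cursor=3
After op 2 (right): buf='WJD' cursor=3
After op 3 (home): buf='WJD' cursor=0
After op 4 (home): buf='WJD' cursor=0

Answer: 0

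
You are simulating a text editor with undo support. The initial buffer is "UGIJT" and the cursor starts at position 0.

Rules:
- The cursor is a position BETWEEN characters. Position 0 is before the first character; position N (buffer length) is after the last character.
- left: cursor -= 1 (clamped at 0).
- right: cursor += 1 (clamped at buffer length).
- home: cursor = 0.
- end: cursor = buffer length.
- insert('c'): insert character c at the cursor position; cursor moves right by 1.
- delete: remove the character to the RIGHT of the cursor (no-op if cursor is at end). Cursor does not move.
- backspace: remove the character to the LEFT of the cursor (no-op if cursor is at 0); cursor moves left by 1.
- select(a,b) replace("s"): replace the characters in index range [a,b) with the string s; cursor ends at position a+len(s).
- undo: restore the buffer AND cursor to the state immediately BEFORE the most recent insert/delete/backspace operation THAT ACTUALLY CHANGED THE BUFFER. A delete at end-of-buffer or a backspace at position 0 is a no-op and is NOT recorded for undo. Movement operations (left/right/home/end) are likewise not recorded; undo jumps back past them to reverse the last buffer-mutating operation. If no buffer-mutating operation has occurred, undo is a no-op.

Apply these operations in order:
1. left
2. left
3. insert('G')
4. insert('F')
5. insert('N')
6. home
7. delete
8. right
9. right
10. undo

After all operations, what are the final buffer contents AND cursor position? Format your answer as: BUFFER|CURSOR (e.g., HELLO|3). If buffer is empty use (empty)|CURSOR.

After op 1 (left): buf='UGIJT' cursor=0
After op 2 (left): buf='UGIJT' cursor=0
After op 3 (insert('G')): buf='GUGIJT' cursor=1
After op 4 (insert('F')): buf='GFUGIJT' cursor=2
After op 5 (insert('N')): buf='GFNUGIJT' cursor=3
After op 6 (home): buf='GFNUGIJT' cursor=0
After op 7 (delete): buf='FNUGIJT' cursor=0
After op 8 (right): buf='FNUGIJT' cursor=1
After op 9 (right): buf='FNUGIJT' cursor=2
After op 10 (undo): buf='GFNUGIJT' cursor=0

Answer: GFNUGIJT|0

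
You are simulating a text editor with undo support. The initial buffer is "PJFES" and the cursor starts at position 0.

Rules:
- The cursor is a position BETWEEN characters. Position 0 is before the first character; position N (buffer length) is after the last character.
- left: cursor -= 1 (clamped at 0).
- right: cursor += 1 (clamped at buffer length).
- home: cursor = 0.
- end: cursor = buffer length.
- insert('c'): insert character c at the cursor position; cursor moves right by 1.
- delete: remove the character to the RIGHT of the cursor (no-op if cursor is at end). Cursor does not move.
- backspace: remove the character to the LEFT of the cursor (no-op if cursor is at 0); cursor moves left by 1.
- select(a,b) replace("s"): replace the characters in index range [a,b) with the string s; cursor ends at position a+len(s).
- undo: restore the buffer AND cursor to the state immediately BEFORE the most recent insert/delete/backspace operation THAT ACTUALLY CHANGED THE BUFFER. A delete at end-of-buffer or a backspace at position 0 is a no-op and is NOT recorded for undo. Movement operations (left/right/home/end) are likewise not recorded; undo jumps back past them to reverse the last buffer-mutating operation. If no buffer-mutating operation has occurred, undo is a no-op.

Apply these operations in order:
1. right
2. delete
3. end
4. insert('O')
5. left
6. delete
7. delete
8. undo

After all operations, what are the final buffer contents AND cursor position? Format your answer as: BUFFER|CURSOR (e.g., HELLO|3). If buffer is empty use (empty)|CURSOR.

After op 1 (right): buf='PJFES' cursor=1
After op 2 (delete): buf='PFES' cursor=1
After op 3 (end): buf='PFES' cursor=4
After op 4 (insert('O')): buf='PFESO' cursor=5
After op 5 (left): buf='PFESO' cursor=4
After op 6 (delete): buf='PFES' cursor=4
After op 7 (delete): buf='PFES' cursor=4
After op 8 (undo): buf='PFESO' cursor=4

Answer: PFESO|4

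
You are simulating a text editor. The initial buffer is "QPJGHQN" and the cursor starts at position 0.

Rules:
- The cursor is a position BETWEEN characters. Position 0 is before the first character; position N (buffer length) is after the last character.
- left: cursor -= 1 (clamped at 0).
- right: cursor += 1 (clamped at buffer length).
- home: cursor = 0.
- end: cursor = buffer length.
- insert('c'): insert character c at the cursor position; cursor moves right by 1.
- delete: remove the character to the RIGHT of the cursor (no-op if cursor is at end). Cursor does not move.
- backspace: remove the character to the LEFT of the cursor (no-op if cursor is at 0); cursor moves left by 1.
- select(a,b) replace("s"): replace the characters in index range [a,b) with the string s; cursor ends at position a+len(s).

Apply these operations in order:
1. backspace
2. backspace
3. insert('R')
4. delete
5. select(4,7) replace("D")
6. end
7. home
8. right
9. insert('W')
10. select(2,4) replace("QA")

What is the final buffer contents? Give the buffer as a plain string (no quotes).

After op 1 (backspace): buf='QPJGHQN' cursor=0
After op 2 (backspace): buf='QPJGHQN' cursor=0
After op 3 (insert('R')): buf='RQPJGHQN' cursor=1
After op 4 (delete): buf='RPJGHQN' cursor=1
After op 5 (select(4,7) replace("D")): buf='RPJGD' cursor=5
After op 6 (end): buf='RPJGD' cursor=5
After op 7 (home): buf='RPJGD' cursor=0
After op 8 (right): buf='RPJGD' cursor=1
After op 9 (insert('W')): buf='RWPJGD' cursor=2
After op 10 (select(2,4) replace("QA")): buf='RWQAGD' cursor=4

Answer: RWQAGD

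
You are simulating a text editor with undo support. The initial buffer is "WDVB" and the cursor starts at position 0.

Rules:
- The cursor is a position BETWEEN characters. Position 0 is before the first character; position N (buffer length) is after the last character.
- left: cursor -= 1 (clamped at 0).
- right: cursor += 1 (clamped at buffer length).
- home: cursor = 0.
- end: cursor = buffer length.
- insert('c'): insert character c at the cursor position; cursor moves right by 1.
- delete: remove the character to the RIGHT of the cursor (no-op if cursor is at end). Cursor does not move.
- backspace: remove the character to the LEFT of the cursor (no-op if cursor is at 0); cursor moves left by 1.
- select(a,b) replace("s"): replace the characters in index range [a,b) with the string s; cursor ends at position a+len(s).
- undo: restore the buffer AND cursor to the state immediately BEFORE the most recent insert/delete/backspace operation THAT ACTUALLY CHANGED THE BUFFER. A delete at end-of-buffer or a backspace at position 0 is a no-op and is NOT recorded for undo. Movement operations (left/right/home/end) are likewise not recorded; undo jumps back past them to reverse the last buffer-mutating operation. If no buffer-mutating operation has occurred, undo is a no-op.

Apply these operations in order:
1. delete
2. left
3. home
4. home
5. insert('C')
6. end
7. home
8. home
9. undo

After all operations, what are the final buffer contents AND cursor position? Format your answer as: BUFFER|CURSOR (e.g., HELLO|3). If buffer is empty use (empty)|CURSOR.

After op 1 (delete): buf='DVB' cursor=0
After op 2 (left): buf='DVB' cursor=0
After op 3 (home): buf='DVB' cursor=0
After op 4 (home): buf='DVB' cursor=0
After op 5 (insert('C')): buf='CDVB' cursor=1
After op 6 (end): buf='CDVB' cursor=4
After op 7 (home): buf='CDVB' cursor=0
After op 8 (home): buf='CDVB' cursor=0
After op 9 (undo): buf='DVB' cursor=0

Answer: DVB|0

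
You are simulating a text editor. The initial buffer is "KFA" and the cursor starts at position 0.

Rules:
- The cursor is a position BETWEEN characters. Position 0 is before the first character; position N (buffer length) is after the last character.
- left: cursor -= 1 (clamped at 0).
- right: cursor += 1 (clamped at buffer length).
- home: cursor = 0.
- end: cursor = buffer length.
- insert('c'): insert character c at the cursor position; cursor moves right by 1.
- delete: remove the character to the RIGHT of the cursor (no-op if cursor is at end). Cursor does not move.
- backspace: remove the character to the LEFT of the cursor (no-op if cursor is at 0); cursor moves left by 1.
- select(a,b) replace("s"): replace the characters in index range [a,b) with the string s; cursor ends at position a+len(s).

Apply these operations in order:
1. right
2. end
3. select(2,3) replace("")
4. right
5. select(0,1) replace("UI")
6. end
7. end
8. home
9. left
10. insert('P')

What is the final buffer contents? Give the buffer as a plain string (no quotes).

After op 1 (right): buf='KFA' cursor=1
After op 2 (end): buf='KFA' cursor=3
After op 3 (select(2,3) replace("")): buf='KF' cursor=2
After op 4 (right): buf='KF' cursor=2
After op 5 (select(0,1) replace("UI")): buf='UIF' cursor=2
After op 6 (end): buf='UIF' cursor=3
After op 7 (end): buf='UIF' cursor=3
After op 8 (home): buf='UIF' cursor=0
After op 9 (left): buf='UIF' cursor=0
After op 10 (insert('P')): buf='PUIF' cursor=1

Answer: PUIF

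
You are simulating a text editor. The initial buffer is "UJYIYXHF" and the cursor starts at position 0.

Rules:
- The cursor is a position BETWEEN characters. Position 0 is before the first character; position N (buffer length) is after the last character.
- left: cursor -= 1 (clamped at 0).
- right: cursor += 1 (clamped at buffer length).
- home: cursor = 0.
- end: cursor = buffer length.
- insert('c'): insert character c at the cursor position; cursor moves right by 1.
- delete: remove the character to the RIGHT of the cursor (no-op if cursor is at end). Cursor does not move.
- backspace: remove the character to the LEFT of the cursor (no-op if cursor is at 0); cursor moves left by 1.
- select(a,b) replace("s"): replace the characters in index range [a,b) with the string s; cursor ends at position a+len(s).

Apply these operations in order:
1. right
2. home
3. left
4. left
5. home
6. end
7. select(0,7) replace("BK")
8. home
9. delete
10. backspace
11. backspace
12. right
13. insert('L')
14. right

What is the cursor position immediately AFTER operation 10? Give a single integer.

After op 1 (right): buf='UJYIYXHF' cursor=1
After op 2 (home): buf='UJYIYXHF' cursor=0
After op 3 (left): buf='UJYIYXHF' cursor=0
After op 4 (left): buf='UJYIYXHF' cursor=0
After op 5 (home): buf='UJYIYXHF' cursor=0
After op 6 (end): buf='UJYIYXHF' cursor=8
After op 7 (select(0,7) replace("BK")): buf='BKF' cursor=2
After op 8 (home): buf='BKF' cursor=0
After op 9 (delete): buf='KF' cursor=0
After op 10 (backspace): buf='KF' cursor=0

Answer: 0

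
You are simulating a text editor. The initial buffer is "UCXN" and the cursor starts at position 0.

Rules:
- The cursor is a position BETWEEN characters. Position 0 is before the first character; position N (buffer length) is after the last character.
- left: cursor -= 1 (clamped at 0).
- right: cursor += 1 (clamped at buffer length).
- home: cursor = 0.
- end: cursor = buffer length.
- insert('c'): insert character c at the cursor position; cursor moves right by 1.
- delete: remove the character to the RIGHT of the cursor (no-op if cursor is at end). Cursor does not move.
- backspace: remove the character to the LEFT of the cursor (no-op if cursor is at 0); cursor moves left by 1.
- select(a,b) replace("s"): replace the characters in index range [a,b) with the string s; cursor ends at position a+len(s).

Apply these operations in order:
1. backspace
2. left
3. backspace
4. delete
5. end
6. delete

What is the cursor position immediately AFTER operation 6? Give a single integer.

Answer: 3

Derivation:
After op 1 (backspace): buf='UCXN' cursor=0
After op 2 (left): buf='UCXN' cursor=0
After op 3 (backspace): buf='UCXN' cursor=0
After op 4 (delete): buf='CXN' cursor=0
After op 5 (end): buf='CXN' cursor=3
After op 6 (delete): buf='CXN' cursor=3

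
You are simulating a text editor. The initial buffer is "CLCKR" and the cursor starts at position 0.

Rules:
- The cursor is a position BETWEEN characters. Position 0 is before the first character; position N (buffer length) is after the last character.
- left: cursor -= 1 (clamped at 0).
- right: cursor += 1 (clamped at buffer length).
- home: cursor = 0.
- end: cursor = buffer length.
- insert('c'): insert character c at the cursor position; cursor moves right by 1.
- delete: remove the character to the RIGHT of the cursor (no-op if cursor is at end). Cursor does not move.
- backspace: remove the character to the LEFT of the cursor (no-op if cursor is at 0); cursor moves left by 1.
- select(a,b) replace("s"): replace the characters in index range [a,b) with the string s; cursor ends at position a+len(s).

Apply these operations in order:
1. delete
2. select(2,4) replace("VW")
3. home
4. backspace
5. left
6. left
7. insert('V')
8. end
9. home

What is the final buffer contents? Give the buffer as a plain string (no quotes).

After op 1 (delete): buf='LCKR' cursor=0
After op 2 (select(2,4) replace("VW")): buf='LCVW' cursor=4
After op 3 (home): buf='LCVW' cursor=0
After op 4 (backspace): buf='LCVW' cursor=0
After op 5 (left): buf='LCVW' cursor=0
After op 6 (left): buf='LCVW' cursor=0
After op 7 (insert('V')): buf='VLCVW' cursor=1
After op 8 (end): buf='VLCVW' cursor=5
After op 9 (home): buf='VLCVW' cursor=0

Answer: VLCVW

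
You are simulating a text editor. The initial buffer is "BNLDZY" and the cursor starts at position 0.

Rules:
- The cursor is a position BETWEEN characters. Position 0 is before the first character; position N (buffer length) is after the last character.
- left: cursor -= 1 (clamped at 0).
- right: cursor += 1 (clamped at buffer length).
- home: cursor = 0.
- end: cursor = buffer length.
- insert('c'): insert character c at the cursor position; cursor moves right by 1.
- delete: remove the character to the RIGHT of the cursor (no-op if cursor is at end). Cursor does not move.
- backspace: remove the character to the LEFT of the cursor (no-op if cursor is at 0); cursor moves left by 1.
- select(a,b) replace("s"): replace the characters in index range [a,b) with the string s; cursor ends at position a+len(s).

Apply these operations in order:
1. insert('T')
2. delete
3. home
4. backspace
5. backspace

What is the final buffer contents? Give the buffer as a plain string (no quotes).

After op 1 (insert('T')): buf='TBNLDZY' cursor=1
After op 2 (delete): buf='TNLDZY' cursor=1
After op 3 (home): buf='TNLDZY' cursor=0
After op 4 (backspace): buf='TNLDZY' cursor=0
After op 5 (backspace): buf='TNLDZY' cursor=0

Answer: TNLDZY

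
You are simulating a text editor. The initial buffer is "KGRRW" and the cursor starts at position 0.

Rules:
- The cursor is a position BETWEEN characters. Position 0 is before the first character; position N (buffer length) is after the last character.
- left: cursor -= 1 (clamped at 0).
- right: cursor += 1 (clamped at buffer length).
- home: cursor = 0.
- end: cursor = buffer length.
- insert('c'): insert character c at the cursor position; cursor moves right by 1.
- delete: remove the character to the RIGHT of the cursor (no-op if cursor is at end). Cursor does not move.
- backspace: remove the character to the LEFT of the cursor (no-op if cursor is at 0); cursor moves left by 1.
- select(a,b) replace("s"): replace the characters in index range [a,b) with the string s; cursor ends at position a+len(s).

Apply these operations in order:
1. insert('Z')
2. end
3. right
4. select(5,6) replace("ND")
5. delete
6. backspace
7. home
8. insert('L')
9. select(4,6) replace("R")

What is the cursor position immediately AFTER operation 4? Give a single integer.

Answer: 7

Derivation:
After op 1 (insert('Z')): buf='ZKGRRW' cursor=1
After op 2 (end): buf='ZKGRRW' cursor=6
After op 3 (right): buf='ZKGRRW' cursor=6
After op 4 (select(5,6) replace("ND")): buf='ZKGRRND' cursor=7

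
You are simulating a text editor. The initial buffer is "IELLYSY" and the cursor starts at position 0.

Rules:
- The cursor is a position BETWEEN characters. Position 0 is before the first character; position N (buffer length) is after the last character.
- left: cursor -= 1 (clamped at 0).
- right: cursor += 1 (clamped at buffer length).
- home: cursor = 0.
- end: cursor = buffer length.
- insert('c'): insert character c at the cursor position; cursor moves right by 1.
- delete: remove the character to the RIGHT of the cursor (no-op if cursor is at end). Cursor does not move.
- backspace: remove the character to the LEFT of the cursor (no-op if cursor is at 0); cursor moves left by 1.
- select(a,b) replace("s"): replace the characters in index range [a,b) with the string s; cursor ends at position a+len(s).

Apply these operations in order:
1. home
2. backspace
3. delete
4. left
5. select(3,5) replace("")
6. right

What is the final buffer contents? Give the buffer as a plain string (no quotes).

After op 1 (home): buf='IELLYSY' cursor=0
After op 2 (backspace): buf='IELLYSY' cursor=0
After op 3 (delete): buf='ELLYSY' cursor=0
After op 4 (left): buf='ELLYSY' cursor=0
After op 5 (select(3,5) replace("")): buf='ELLY' cursor=3
After op 6 (right): buf='ELLY' cursor=4

Answer: ELLY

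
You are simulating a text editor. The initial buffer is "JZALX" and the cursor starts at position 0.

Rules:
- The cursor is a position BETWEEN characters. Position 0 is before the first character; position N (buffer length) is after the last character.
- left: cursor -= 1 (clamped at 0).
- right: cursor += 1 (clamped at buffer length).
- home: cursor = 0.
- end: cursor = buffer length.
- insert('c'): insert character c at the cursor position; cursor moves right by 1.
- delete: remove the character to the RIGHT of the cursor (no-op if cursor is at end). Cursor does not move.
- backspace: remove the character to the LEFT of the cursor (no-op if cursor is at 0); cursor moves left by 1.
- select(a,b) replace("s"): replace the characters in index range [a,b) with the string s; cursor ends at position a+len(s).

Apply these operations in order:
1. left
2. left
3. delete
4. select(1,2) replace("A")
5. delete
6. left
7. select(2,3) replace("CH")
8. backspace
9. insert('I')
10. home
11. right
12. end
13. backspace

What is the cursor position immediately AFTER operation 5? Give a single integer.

Answer: 2

Derivation:
After op 1 (left): buf='JZALX' cursor=0
After op 2 (left): buf='JZALX' cursor=0
After op 3 (delete): buf='ZALX' cursor=0
After op 4 (select(1,2) replace("A")): buf='ZALX' cursor=2
After op 5 (delete): buf='ZAX' cursor=2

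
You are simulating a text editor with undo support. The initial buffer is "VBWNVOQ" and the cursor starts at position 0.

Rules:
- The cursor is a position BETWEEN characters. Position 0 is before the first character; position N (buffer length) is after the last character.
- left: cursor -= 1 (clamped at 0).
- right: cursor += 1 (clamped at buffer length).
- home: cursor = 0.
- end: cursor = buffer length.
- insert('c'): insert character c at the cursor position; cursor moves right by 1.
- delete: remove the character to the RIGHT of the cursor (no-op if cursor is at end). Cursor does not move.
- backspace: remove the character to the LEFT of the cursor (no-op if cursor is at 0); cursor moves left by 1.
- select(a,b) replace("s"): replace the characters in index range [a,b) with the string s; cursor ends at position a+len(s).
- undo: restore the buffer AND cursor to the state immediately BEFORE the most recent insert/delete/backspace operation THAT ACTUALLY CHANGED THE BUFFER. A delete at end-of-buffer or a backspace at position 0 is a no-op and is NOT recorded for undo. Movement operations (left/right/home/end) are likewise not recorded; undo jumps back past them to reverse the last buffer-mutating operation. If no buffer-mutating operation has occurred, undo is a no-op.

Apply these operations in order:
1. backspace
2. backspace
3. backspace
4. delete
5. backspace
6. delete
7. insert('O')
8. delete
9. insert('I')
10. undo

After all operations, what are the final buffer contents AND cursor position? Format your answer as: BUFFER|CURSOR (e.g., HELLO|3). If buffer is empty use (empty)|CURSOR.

Answer: ONVOQ|1

Derivation:
After op 1 (backspace): buf='VBWNVOQ' cursor=0
After op 2 (backspace): buf='VBWNVOQ' cursor=0
After op 3 (backspace): buf='VBWNVOQ' cursor=0
After op 4 (delete): buf='BWNVOQ' cursor=0
After op 5 (backspace): buf='BWNVOQ' cursor=0
After op 6 (delete): buf='WNVOQ' cursor=0
After op 7 (insert('O')): buf='OWNVOQ' cursor=1
After op 8 (delete): buf='ONVOQ' cursor=1
After op 9 (insert('I')): buf='OINVOQ' cursor=2
After op 10 (undo): buf='ONVOQ' cursor=1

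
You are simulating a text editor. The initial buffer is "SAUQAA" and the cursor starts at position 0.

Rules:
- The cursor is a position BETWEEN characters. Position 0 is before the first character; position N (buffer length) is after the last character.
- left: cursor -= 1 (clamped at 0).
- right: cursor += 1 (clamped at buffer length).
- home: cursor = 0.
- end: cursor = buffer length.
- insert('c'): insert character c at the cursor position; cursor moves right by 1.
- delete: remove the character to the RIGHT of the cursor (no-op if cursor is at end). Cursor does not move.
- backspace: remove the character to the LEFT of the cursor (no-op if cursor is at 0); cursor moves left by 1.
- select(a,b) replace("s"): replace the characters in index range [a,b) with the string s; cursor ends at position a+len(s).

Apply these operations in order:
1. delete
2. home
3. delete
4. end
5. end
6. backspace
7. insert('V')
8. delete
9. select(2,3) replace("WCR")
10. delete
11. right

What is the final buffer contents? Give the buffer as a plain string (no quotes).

After op 1 (delete): buf='AUQAA' cursor=0
After op 2 (home): buf='AUQAA' cursor=0
After op 3 (delete): buf='UQAA' cursor=0
After op 4 (end): buf='UQAA' cursor=4
After op 5 (end): buf='UQAA' cursor=4
After op 6 (backspace): buf='UQA' cursor=3
After op 7 (insert('V')): buf='UQAV' cursor=4
After op 8 (delete): buf='UQAV' cursor=4
After op 9 (select(2,3) replace("WCR")): buf='UQWCRV' cursor=5
After op 10 (delete): buf='UQWCR' cursor=5
After op 11 (right): buf='UQWCR' cursor=5

Answer: UQWCR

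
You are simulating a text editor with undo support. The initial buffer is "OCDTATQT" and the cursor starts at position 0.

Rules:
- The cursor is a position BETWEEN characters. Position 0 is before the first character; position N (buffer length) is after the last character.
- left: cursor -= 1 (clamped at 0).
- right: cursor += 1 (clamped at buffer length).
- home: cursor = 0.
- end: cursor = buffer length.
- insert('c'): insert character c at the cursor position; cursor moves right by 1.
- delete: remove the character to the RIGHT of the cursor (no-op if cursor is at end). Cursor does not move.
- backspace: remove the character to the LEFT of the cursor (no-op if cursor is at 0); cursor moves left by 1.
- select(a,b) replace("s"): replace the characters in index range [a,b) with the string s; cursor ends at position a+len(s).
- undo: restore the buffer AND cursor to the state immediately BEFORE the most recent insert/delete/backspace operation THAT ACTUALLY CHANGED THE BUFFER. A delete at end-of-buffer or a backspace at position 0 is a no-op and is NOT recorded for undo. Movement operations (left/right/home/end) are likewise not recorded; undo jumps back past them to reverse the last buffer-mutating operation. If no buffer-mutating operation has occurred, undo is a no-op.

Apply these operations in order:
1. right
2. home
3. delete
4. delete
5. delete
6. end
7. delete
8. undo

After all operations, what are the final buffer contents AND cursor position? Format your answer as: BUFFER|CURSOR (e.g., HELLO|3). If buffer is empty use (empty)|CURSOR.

Answer: DTATQT|0

Derivation:
After op 1 (right): buf='OCDTATQT' cursor=1
After op 2 (home): buf='OCDTATQT' cursor=0
After op 3 (delete): buf='CDTATQT' cursor=0
After op 4 (delete): buf='DTATQT' cursor=0
After op 5 (delete): buf='TATQT' cursor=0
After op 6 (end): buf='TATQT' cursor=5
After op 7 (delete): buf='TATQT' cursor=5
After op 8 (undo): buf='DTATQT' cursor=0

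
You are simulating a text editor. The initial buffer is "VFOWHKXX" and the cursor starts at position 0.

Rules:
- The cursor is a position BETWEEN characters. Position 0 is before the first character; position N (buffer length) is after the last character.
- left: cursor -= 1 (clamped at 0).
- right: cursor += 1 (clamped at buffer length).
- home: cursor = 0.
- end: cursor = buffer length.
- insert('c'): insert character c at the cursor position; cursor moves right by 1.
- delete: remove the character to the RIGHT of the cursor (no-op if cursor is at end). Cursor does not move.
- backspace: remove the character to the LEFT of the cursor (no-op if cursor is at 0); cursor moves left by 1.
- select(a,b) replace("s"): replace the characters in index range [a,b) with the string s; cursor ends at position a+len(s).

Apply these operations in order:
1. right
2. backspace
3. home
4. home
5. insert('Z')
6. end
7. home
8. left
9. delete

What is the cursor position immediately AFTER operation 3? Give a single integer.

Answer: 0

Derivation:
After op 1 (right): buf='VFOWHKXX' cursor=1
After op 2 (backspace): buf='FOWHKXX' cursor=0
After op 3 (home): buf='FOWHKXX' cursor=0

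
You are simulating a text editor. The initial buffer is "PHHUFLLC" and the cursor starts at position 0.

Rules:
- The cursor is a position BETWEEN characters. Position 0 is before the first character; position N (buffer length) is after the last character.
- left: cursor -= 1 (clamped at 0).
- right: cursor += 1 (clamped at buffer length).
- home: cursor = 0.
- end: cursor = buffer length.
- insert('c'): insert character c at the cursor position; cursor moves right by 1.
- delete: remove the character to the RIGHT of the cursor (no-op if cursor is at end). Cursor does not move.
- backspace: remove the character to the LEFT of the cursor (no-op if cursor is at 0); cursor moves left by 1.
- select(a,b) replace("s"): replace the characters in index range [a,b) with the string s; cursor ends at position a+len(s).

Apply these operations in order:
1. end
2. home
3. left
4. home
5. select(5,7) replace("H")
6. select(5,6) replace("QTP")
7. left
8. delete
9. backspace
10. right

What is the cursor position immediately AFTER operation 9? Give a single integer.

Answer: 6

Derivation:
After op 1 (end): buf='PHHUFLLC' cursor=8
After op 2 (home): buf='PHHUFLLC' cursor=0
After op 3 (left): buf='PHHUFLLC' cursor=0
After op 4 (home): buf='PHHUFLLC' cursor=0
After op 5 (select(5,7) replace("H")): buf='PHHUFHC' cursor=6
After op 6 (select(5,6) replace("QTP")): buf='PHHUFQTPC' cursor=8
After op 7 (left): buf='PHHUFQTPC' cursor=7
After op 8 (delete): buf='PHHUFQTC' cursor=7
After op 9 (backspace): buf='PHHUFQC' cursor=6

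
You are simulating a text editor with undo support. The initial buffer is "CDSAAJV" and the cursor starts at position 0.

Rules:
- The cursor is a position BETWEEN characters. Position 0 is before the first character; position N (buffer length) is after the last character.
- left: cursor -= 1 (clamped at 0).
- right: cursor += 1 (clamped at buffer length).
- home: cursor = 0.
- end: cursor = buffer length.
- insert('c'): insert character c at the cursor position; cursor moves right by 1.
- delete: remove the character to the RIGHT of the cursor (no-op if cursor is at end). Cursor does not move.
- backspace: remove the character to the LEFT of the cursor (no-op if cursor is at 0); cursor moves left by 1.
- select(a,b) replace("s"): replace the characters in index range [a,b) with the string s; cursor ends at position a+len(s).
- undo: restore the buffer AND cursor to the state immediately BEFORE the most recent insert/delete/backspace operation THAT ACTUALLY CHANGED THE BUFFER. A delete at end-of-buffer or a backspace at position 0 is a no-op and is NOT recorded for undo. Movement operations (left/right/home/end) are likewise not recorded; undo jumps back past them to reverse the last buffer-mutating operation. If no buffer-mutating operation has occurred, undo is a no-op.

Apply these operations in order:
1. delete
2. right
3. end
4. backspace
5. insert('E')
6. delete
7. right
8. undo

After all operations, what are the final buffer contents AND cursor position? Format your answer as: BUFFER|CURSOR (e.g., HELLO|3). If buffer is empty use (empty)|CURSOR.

Answer: DSAAJ|5

Derivation:
After op 1 (delete): buf='DSAAJV' cursor=0
After op 2 (right): buf='DSAAJV' cursor=1
After op 3 (end): buf='DSAAJV' cursor=6
After op 4 (backspace): buf='DSAAJ' cursor=5
After op 5 (insert('E')): buf='DSAAJE' cursor=6
After op 6 (delete): buf='DSAAJE' cursor=6
After op 7 (right): buf='DSAAJE' cursor=6
After op 8 (undo): buf='DSAAJ' cursor=5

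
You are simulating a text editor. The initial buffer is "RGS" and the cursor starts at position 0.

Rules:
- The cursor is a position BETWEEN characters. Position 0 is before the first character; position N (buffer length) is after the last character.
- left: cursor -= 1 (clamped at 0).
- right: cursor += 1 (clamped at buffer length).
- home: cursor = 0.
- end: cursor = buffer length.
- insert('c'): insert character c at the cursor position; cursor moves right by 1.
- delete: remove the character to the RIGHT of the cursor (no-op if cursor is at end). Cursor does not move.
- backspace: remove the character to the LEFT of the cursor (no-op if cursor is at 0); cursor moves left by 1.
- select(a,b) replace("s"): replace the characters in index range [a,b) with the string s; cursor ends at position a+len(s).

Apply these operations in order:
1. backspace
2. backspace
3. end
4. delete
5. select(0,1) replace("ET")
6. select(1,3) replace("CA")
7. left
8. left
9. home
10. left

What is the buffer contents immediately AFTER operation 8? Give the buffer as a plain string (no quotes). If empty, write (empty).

After op 1 (backspace): buf='RGS' cursor=0
After op 2 (backspace): buf='RGS' cursor=0
After op 3 (end): buf='RGS' cursor=3
After op 4 (delete): buf='RGS' cursor=3
After op 5 (select(0,1) replace("ET")): buf='ETGS' cursor=2
After op 6 (select(1,3) replace("CA")): buf='ECAS' cursor=3
After op 7 (left): buf='ECAS' cursor=2
After op 8 (left): buf='ECAS' cursor=1

Answer: ECAS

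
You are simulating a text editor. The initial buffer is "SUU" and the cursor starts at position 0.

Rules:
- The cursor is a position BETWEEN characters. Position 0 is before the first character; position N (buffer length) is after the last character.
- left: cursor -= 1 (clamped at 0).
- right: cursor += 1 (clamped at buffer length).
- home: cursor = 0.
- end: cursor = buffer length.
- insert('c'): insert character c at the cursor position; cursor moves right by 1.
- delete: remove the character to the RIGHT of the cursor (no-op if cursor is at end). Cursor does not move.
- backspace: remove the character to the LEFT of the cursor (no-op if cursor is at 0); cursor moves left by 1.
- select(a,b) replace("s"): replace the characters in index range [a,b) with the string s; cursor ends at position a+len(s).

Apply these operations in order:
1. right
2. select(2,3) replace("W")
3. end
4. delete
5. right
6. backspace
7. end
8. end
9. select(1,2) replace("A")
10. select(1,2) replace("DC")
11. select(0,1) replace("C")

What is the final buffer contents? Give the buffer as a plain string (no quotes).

Answer: CDC

Derivation:
After op 1 (right): buf='SUU' cursor=1
After op 2 (select(2,3) replace("W")): buf='SUW' cursor=3
After op 3 (end): buf='SUW' cursor=3
After op 4 (delete): buf='SUW' cursor=3
After op 5 (right): buf='SUW' cursor=3
After op 6 (backspace): buf='SU' cursor=2
After op 7 (end): buf='SU' cursor=2
After op 8 (end): buf='SU' cursor=2
After op 9 (select(1,2) replace("A")): buf='SA' cursor=2
After op 10 (select(1,2) replace("DC")): buf='SDC' cursor=3
After op 11 (select(0,1) replace("C")): buf='CDC' cursor=1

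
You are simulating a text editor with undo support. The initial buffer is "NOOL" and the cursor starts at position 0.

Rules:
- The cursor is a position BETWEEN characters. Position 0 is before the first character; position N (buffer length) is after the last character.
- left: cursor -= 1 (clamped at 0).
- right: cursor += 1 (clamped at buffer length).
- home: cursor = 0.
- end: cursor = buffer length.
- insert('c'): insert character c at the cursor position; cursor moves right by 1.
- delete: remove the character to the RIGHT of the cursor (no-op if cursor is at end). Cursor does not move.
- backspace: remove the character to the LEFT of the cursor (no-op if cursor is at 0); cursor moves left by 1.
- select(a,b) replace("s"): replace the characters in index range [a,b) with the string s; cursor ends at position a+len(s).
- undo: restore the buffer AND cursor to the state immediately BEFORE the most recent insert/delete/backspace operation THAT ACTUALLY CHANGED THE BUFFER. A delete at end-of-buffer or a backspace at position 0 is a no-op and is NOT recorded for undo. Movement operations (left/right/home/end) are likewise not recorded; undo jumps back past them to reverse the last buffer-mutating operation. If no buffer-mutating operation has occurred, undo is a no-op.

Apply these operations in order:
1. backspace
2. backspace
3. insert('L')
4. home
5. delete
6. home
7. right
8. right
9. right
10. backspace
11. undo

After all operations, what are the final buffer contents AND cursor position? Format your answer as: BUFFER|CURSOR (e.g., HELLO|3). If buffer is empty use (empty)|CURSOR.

After op 1 (backspace): buf='NOOL' cursor=0
After op 2 (backspace): buf='NOOL' cursor=0
After op 3 (insert('L')): buf='LNOOL' cursor=1
After op 4 (home): buf='LNOOL' cursor=0
After op 5 (delete): buf='NOOL' cursor=0
After op 6 (home): buf='NOOL' cursor=0
After op 7 (right): buf='NOOL' cursor=1
After op 8 (right): buf='NOOL' cursor=2
After op 9 (right): buf='NOOL' cursor=3
After op 10 (backspace): buf='NOL' cursor=2
After op 11 (undo): buf='NOOL' cursor=3

Answer: NOOL|3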